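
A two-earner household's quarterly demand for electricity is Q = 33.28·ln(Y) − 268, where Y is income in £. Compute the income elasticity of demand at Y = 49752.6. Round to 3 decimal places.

At Y = 49752.6: Q = 91.917.
dQ/dY = 33.28/Y = 0.00066891 at this income.
η = (dQ/dY)·(Y/Q) = 0.00066891 × (49752.6/91.917) = 0.362.

0.362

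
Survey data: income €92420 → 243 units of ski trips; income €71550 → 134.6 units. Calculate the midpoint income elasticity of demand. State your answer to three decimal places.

2.255

ΔQ = 134.6 − 243 = -108.4; midpoint Q̄ = (243 + 134.6)/2 = 188.8.
ΔI = 71550 − 92420 = -20870; midpoint Ī = (92420 + 71550)/2 = 81985.
η = (ΔQ/Q̄) ÷ (ΔI/Ī) = (-108.4/188.8) ÷ (-20870/81985) = 2.255.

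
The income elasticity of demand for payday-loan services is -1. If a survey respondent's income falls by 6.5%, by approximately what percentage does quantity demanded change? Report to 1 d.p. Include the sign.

%ΔQ ≈ η × %ΔI = -1 × (-6.5%) = 6.5%.

6.5%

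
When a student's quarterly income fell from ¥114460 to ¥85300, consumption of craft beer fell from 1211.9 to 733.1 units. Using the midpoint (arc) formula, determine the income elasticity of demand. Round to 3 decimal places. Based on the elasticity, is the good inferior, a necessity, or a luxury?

ΔQ = 733.1 − 1211.9 = -478.8; midpoint Q̄ = (1211.9 + 733.1)/2 = 972.5.
ΔI = 85300 − 114460 = -29160; midpoint Ī = (114460 + 85300)/2 = 99880.
η = (ΔQ/Q̄) ÷ (ΔI/Ī) = (-478.8/972.5) ÷ (-29160/99880) = 1.686.
η > 1 ⇒ luxury.

1.686 (luxury)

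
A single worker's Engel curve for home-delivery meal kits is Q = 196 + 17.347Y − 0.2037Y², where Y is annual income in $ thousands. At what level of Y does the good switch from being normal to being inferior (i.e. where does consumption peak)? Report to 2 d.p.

42.58

dQ/dY = 17.347 − 0.4074Y.
The good is inferior where dQ/dY < 0. Setting dQ/dY = 0 gives Y = 17.347 / 0.4074 = 42.58.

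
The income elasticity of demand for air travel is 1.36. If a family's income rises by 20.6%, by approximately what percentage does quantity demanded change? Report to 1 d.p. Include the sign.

28.0%

%ΔQ ≈ η × %ΔI = 1.36 × 20.6% = 28.0%.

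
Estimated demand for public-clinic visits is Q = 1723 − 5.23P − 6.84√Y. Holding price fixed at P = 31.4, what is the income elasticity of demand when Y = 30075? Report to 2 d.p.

-1.59

At P = 31.4, Y = 30075: Q = 372.575.
Holding P constant, ∂Q/∂Y = -6.84/(2√Y) = -0.0197207.
η_Y = (∂Q/∂Y)·(Y/Q) = -0.0197207 × (30075/372.575) = -1.59.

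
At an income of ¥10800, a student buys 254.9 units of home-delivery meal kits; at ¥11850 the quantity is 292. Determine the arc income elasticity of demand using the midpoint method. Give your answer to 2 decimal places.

1.46

ΔQ = 292 − 254.9 = 37.1; midpoint Q̄ = (254.9 + 292)/2 = 273.45.
ΔI = 11850 − 10800 = 1050; midpoint Ī = (10800 + 11850)/2 = 11325.
η = (ΔQ/Q̄) ÷ (ΔI/Ī) = (37.1/273.45) ÷ (1050/11325) = 1.46.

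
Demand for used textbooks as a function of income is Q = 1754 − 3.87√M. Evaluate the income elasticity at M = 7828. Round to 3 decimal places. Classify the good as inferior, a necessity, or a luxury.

-0.121 (inferior good)

At M = 7828: Q = 1411.598.
dQ/dM = -3.87/(2√M) = -0.0218703 at this income.
η = (dQ/dM)·(M/Q) = -0.0218703 × (7828/1411.598) = -0.121.
Since η < 0, the good is an inferior good.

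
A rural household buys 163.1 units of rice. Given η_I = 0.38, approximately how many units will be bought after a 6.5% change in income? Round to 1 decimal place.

%ΔQ ≈ η × %ΔI = 0.38 × 6.5% = 2.47%.
New Q ≈ 163.1 × (1 + 0.0247) = 167.1.

167.1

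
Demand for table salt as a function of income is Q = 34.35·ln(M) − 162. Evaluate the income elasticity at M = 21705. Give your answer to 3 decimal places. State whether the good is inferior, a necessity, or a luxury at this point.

0.190 (necessity)

At M = 21705: Q = 180.995.
dQ/dM = 34.35/M = 0.00158258 at this income.
η = (dQ/dM)·(M/Q) = 0.00158258 × (21705/180.995) = 0.190.
Since 0 < η < 1, the good is a necessity.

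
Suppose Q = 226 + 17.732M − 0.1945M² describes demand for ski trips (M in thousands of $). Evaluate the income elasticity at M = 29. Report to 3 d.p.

0.324

At M = 29: Q = 576.6535.
dQ/dM = 17.732 − 0.389M = 6.45100.
η = (dQ/dM)·(M/Q) = 6.45100 × (29/576.6535) = 0.324.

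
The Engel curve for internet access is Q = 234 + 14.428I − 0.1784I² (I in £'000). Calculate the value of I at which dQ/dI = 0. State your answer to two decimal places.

dQ/dI = 14.428 − 0.3568I.
The good is inferior where dQ/dI < 0. Setting dQ/dI = 0 gives I = 14.428 / 0.3568 = 40.44.

40.44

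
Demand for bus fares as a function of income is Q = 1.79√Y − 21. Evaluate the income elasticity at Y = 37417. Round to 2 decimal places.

0.53

At Y = 37417: Q = 325.248.
dQ/dY = 1.79/(2√Y) = 0.00462688 at this income.
η = (dQ/dY)·(Y/Q) = 0.00462688 × (37417/325.248) = 0.53.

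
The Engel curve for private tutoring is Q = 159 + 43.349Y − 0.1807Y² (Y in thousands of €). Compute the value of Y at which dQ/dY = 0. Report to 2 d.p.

dQ/dY = 43.349 − 0.3614Y.
The good is inferior where dQ/dY < 0. Setting dQ/dY = 0 gives Y = 43.349 / 0.3614 = 119.95.

119.95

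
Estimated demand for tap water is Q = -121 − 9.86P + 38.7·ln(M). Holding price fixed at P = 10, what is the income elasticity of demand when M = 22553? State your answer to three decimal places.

At P = 10, M = 22553: Q = 168.314.
Holding P constant, ∂Q/∂M = 38.7/M = 0.00171596.
η_M = (∂Q/∂M)·(M/Q) = 0.00171596 × (22553/168.314) = 0.230.

0.230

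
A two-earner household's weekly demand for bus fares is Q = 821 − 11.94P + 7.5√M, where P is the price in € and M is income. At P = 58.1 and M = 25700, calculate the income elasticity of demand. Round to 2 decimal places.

0.45

At P = 58.1, M = 25700: Q = 1329.627.
Holding P constant, ∂Q/∂M = 7.5/(2√M) = 0.0233919.
η_M = (∂Q/∂M)·(M/Q) = 0.0233919 × (25700/1329.627) = 0.45.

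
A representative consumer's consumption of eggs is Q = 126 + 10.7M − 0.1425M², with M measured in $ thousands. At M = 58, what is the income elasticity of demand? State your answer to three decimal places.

-1.265

At M = 58: Q = 267.2300.
dQ/dM = 10.7 − 0.285M = -5.83000.
η = (dQ/dM)·(M/Q) = -5.83000 × (58/267.2300) = -1.265.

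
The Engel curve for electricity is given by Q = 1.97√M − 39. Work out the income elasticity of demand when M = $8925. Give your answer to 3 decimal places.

0.633

At M = 8925: Q = 147.110.
dQ/dM = 1.97/(2√M) = 0.0104263 at this income.
η = (dQ/dM)·(M/Q) = 0.0104263 × (8925/147.110) = 0.633.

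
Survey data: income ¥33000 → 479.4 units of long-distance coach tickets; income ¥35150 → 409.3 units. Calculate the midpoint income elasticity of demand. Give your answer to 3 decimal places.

-2.500

ΔQ = 409.3 − 479.4 = -70.1; midpoint Q̄ = (479.4 + 409.3)/2 = 444.35.
ΔI = 35150 − 33000 = 2150; midpoint Ī = (33000 + 35150)/2 = 34075.
η = (ΔQ/Q̄) ÷ (ΔI/Ī) = (-70.1/444.35) ÷ (2150/34075) = -2.500.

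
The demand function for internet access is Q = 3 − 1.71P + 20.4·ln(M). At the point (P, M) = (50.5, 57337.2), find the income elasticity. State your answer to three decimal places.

0.146

At P = 50.5, M = 57337.2: Q = 140.162.
Holding P constant, ∂Q/∂M = 20.4/M = 0.00035579.
η_M = (∂Q/∂M)·(M/Q) = 0.00035579 × (57337.2/140.162) = 0.146.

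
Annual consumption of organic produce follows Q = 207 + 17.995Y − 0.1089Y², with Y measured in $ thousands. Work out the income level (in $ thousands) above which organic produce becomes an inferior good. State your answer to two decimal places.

dQ/dY = 17.995 − 0.2178Y.
The good is inferior where dQ/dY < 0. Setting dQ/dY = 0 gives Y = 17.995 / 0.2178 = 82.62.

82.62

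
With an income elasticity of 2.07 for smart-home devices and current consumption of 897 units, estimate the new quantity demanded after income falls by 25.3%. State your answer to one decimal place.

%ΔQ ≈ η × %ΔI = 2.07 × (-25.3%) = -52.371%.
New Q ≈ 897 × (1 − 0.52371) = 427.2.

427.2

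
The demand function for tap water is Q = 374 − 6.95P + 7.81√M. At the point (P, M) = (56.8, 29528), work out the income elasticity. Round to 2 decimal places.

0.51

At P = 56.8, M = 29528: Q = 1321.288.
Holding P constant, ∂Q/∂M = 7.81/(2√M) = 0.022725.
η_M = (∂Q/∂M)·(M/Q) = 0.022725 × (29528/1321.288) = 0.51.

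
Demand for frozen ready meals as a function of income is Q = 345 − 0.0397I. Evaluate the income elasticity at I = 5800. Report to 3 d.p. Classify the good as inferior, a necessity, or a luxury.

-2.007 (inferior good)

At I = 5800: Q = 114.740.
dQ/dI = −0.0397.
η = (dQ/dI)·(I/Q) = -0.0397 × (5800/114.740) = -2.007.
Since η < 0, the good is an inferior good.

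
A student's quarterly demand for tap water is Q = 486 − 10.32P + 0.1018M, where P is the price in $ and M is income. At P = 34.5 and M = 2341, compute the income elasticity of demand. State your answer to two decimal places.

At P = 34.5, M = 2341: Q = 368.274.
Holding P constant, ∂Q/∂M = 0.1018.
η_M = (∂Q/∂M)·(M/Q) = 0.1018 × (2341/368.274) = 0.65.

0.65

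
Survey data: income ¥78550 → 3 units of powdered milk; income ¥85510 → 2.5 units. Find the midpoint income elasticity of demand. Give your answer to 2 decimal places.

ΔQ = 2.5 − 3 = -0.5; midpoint Q̄ = (3 + 2.5)/2 = 2.75.
ΔI = 85510 − 78550 = 6960; midpoint Ī = (78550 + 85510)/2 = 82030.
η = (ΔQ/Q̄) ÷ (ΔI/Ī) = (-0.5/2.75) ÷ (6960/82030) = -2.14.

-2.14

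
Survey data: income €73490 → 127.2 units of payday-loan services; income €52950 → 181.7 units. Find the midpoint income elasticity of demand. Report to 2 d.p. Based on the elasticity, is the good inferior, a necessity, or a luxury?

ΔQ = 181.7 − 127.2 = 54.5; midpoint Q̄ = (127.2 + 181.7)/2 = 154.45.
ΔI = 52950 − 73490 = -20540; midpoint Ī = (73490 + 52950)/2 = 63220.
η = (ΔQ/Q̄) ÷ (ΔI/Ī) = (54.5/154.45) ÷ (-20540/63220) = -1.09.
η < 0 ⇒ inferior good.

-1.09 (inferior good)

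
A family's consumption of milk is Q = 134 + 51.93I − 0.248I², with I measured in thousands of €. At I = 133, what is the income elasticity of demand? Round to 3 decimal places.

At I = 133: Q = 2653.8180.
dQ/dI = 51.93 − 0.496I = -14.03800.
η = (dQ/dI)·(I/Q) = -14.03800 × (133/2653.8180) = -0.704.

-0.704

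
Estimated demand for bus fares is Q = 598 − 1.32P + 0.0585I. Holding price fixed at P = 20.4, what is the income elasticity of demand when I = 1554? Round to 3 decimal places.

At P = 20.4, I = 1554: Q = 661.981.
Holding P constant, ∂Q/∂I = 0.0585.
η_I = (∂Q/∂I)·(I/Q) = 0.0585 × (1554/661.981) = 0.137.

0.137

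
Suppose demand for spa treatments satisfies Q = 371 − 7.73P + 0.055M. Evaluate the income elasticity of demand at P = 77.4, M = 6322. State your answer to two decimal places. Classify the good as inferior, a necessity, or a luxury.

At P = 77.4, M = 6322: Q = 120.408.
Holding P constant, ∂Q/∂M = 0.055.
η_M = (∂Q/∂M)·(M/Q) = 0.055 × (6322/120.408) = 2.89.
Since η > 1, this is a luxury.

2.89 (luxury)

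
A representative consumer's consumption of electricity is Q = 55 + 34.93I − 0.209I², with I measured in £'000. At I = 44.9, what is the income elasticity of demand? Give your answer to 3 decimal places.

At I = 44.9: Q = 1202.0109.
dQ/dI = 34.93 − 0.418I = 16.16180.
η = (dQ/dI)·(I/Q) = 16.16180 × (44.9/1202.0109) = 0.604.

0.604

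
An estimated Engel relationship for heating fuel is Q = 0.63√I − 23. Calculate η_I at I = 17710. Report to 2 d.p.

At I = 17710: Q = 60.840.
dQ/dI = 0.63/(2√I) = 0.00236702 at this income.
η = (dQ/dI)·(I/Q) = 0.00236702 × (17710/60.840) = 0.69.

0.69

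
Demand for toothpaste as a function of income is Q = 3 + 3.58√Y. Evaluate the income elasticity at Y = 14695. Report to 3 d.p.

At Y = 14695: Q = 436.978.
dQ/dY = 3.58/(2√Y) = 0.0147662 at this income.
η = (dQ/dY)·(Y/Q) = 0.0147662 × (14695/436.978) = 0.497.

0.497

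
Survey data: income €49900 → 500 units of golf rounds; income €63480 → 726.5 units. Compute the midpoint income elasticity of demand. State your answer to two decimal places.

ΔQ = 726.5 − 500 = 226.5; midpoint Q̄ = (500 + 726.5)/2 = 613.25.
ΔI = 63480 − 49900 = 13580; midpoint Ī = (49900 + 63480)/2 = 56690.
η = (ΔQ/Q̄) ÷ (ΔI/Ī) = (226.5/613.25) ÷ (13580/56690) = 1.54.

1.54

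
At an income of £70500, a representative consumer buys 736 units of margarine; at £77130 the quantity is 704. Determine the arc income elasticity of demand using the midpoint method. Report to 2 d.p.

ΔQ = 704 − 736 = -32; midpoint Q̄ = (736 + 704)/2 = 720.
ΔI = 77130 − 70500 = 6630; midpoint Ī = (70500 + 77130)/2 = 73815.
η = (ΔQ/Q̄) ÷ (ΔI/Ī) = (-32/720) ÷ (6630/73815) = -0.49.

-0.49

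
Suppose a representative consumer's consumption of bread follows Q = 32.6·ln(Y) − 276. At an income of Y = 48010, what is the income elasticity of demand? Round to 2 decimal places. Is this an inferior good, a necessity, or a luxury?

At Y = 48010: Q = 75.401.
dQ/dY = 32.6/Y = 0.000679025 at this income.
η = (dQ/dY)·(Y/Q) = 0.000679025 × (48010/75.401) = 0.43.
Since 0 < η < 1, the good is a necessity.

0.43 (necessity)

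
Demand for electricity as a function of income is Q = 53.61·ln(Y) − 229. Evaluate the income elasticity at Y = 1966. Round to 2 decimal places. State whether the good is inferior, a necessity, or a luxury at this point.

At Y = 1966: Q = 177.565.
dQ/dY = 53.61/Y = 0.0272686 at this income.
η = (dQ/dY)·(Y/Q) = 0.0272686 × (1966/177.565) = 0.30.
Since 0 < η < 1, the good is a necessity.

0.30 (necessity)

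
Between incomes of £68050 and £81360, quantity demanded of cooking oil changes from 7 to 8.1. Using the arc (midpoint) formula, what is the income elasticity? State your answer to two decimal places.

ΔQ = 8.1 − 7 = 1.1; midpoint Q̄ = (7 + 8.1)/2 = 7.55.
ΔI = 81360 − 68050 = 13310; midpoint Ī = (68050 + 81360)/2 = 74705.
η = (ΔQ/Q̄) ÷ (ΔI/Ī) = (1.1/7.55) ÷ (13310/74705) = 0.82.

0.82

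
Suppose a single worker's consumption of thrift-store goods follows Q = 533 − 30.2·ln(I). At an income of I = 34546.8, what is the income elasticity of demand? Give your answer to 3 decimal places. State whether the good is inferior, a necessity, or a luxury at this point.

At I = 34546.8: Q = 217.408.
dQ/dI = -30.2/I = -0.000874176 at this income.
η = (dQ/dI)·(I/Q) = -0.000874176 × (34546.8/217.408) = -0.139.
Since η < 0, the good is an inferior good.

-0.139 (inferior good)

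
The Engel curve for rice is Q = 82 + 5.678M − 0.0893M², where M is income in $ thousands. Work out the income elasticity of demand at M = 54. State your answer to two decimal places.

At M = 54: Q = 128.2132.
dQ/dM = 5.678 − 0.1786M = -3.96640.
η = (dQ/dM)·(M/Q) = -3.96640 × (54/128.2132) = -1.67.

-1.67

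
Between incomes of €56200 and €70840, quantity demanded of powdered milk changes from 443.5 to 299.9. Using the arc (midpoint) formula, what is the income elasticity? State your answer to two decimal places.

-1.68

ΔQ = 299.9 − 443.5 = -143.6; midpoint Q̄ = (443.5 + 299.9)/2 = 371.7.
ΔI = 70840 − 56200 = 14640; midpoint Ī = (56200 + 70840)/2 = 63520.
η = (ΔQ/Q̄) ÷ (ΔI/Ī) = (-143.6/371.7) ÷ (14640/63520) = -1.68.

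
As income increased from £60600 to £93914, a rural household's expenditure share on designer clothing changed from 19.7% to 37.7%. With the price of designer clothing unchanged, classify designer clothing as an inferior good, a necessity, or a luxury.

luxury

The budget share rises as income rises, so η > 1.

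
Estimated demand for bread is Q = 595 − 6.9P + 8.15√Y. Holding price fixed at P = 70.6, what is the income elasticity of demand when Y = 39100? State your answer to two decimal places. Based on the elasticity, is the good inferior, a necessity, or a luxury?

At P = 70.6, Y = 39100: Q = 1719.418.
Holding P constant, ∂Q/∂Y = 8.15/(2√Y) = 0.0206082.
η_Y = (∂Q/∂Y)·(Y/Q) = 0.0206082 × (39100/1719.418) = 0.47.
Since 0 < η < 1, this is a necessity.

0.47 (necessity)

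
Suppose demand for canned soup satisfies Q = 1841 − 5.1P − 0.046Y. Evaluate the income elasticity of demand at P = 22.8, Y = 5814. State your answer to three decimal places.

At P = 22.8, Y = 5814: Q = 1457.276.
Holding P constant, ∂Q/∂Y = −0.046.
η_Y = (∂Q/∂Y)·(Y/Q) = -0.046 × (5814/1457.276) = -0.184.

-0.184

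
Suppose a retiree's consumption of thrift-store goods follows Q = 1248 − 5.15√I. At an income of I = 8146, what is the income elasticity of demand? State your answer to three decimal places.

At I = 8146: Q = 783.186.
dQ/dI = -5.15/(2√I) = -0.0285302 at this income.
η = (dQ/dI)·(I/Q) = -0.0285302 × (8146/783.186) = -0.297.

-0.297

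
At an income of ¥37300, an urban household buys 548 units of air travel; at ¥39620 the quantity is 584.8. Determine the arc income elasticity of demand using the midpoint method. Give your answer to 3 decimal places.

ΔQ = 584.8 − 548 = 36.8; midpoint Q̄ = (548 + 584.8)/2 = 566.4.
ΔI = 39620 − 37300 = 2320; midpoint Ī = (37300 + 39620)/2 = 38460.
η = (ΔQ/Q̄) ÷ (ΔI/Ī) = (36.8/566.4) ÷ (2320/38460) = 1.077.

1.077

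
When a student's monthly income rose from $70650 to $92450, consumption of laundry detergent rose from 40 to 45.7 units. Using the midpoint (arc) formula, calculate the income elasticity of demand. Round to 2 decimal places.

ΔQ = 45.7 − 40 = 5.7; midpoint Q̄ = (40 + 45.7)/2 = 42.85.
ΔI = 92450 − 70650 = 21800; midpoint Ī = (70650 + 92450)/2 = 81550.
η = (ΔQ/Q̄) ÷ (ΔI/Ī) = (5.7/42.85) ÷ (21800/81550) = 0.50.

0.50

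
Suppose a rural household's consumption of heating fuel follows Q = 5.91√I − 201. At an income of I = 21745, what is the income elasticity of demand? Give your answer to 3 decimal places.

At I = 21745: Q = 670.500.
dQ/dI = 5.91/(2√I) = 0.0200391 at this income.
η = (dQ/dI)·(I/Q) = 0.0200391 × (21745/670.500) = 0.650.

0.650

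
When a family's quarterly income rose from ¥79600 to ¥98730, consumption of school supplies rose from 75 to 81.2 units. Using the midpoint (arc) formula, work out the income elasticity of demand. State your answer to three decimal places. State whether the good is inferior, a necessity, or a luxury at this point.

0.370 (necessity)

ΔQ = 81.2 − 75 = 6.2; midpoint Q̄ = (75 + 81.2)/2 = 78.1.
ΔI = 98730 − 79600 = 19130; midpoint Ī = (79600 + 98730)/2 = 89165.
η = (ΔQ/Q̄) ÷ (ΔI/Ī) = (6.2/78.1) ÷ (19130/89165) = 0.370.
0 < η < 1 ⇒ necessity.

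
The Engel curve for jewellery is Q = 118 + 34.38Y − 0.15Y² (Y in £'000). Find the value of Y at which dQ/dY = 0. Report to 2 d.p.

dQ/dY = 34.38 − 0.3Y.
The good is inferior where dQ/dY < 0. Setting dQ/dY = 0 gives Y = 34.38 / 0.3 = 114.60.

114.60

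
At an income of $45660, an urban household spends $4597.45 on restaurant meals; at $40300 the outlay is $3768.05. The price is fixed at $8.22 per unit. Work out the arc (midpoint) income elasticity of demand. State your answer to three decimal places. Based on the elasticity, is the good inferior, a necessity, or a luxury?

1.590 (luxury)

With a constant price, Q₁ = 4597.45/8.22 = 559.300 and Q₂ = 3768.05/8.22 = 458.400 (equivalently, work directly with expenditure since P cancels).
Midpoint %ΔQ = (3768.05 − 4597.45)/4182.75 = -0.19829; midpoint %ΔI = (40300 − 45660)/42980 = -0.12471.
η = -0.19829 / -0.12471 = 1.590.
η > 1 ⇒ luxury.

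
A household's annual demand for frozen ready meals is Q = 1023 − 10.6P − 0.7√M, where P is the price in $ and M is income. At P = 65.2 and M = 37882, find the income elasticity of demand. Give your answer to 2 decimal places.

-0.35

At P = 65.2, M = 37882: Q = 195.637.
Holding P constant, ∂Q/∂M = -0.7/(2√M) = -0.00179826.
η_M = (∂Q/∂M)·(M/Q) = -0.00179826 × (37882/195.637) = -0.35.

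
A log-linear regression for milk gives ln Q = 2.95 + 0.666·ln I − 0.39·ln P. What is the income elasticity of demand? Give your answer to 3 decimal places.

0.666

In a log-linear demand, the coefficient on ln I is the income elasticity.
So η = 0.666.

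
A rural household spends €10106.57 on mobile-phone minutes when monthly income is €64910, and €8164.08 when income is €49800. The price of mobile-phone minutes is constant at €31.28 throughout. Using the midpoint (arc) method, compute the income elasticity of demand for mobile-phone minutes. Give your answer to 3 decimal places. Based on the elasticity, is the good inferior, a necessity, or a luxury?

With a constant price, Q₁ = 10106.57/31.28 = 323.100 and Q₂ = 8164.08/31.28 = 261.000 (equivalently, work directly with expenditure since P cancels).
Midpoint %ΔQ = (8164.08 − 10106.57)/9135.33 = -0.21264; midpoint %ΔI = (49800 − 64910)/57355 = -0.26345.
η = -0.21264 / -0.26345 = 0.807.
0 < η < 1 ⇒ necessity.

0.807 (necessity)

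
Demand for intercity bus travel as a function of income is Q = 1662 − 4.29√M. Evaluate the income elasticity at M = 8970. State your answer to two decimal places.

-0.16

At M = 8970: Q = 1255.694.
dQ/dM = -4.29/(2√M) = -0.0226481 at this income.
η = (dQ/dM)·(M/Q) = -0.0226481 × (8970/1255.694) = -0.16.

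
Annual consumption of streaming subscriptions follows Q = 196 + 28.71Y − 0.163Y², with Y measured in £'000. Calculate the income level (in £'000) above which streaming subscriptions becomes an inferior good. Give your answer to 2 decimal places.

dQ/dY = 28.71 − 0.326Y.
The good is inferior where dQ/dY < 0. Setting dQ/dY = 0 gives Y = 28.71 / 0.326 = 88.07.

88.07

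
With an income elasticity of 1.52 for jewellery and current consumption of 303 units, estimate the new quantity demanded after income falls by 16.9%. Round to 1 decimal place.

225.2

%ΔQ ≈ η × %ΔI = 1.52 × (-16.9%) = -25.688%.
New Q ≈ 303 × (1 − 0.25688) = 225.2.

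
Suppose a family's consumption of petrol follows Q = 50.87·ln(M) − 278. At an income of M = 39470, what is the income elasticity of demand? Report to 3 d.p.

At M = 39470: Q = 260.372.
dQ/dM = 50.87/M = 0.00128883 at this income.
η = (dQ/dM)·(M/Q) = 0.00128883 × (39470/260.372) = 0.195.

0.195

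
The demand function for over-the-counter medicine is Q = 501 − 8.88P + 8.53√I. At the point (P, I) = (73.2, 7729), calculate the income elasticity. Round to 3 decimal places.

At P = 73.2, I = 7729: Q = 600.897.
Holding P constant, ∂Q/∂I = 8.53/(2√I) = 0.0485129.
η_I = (∂Q/∂I)·(I/Q) = 0.0485129 × (7729/600.897) = 0.624.

0.624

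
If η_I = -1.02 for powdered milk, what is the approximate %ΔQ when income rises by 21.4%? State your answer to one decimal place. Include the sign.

-21.8%

%ΔQ ≈ η × %ΔI = -1.02 × 21.4% = -21.8%.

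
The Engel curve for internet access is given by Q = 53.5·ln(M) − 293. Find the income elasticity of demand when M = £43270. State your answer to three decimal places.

At M = 43270: Q = 278.124.
dQ/dM = 53.5/M = 0.00123642 at this income.
η = (dQ/dM)·(M/Q) = 0.00123642 × (43270/278.124) = 0.192.

0.192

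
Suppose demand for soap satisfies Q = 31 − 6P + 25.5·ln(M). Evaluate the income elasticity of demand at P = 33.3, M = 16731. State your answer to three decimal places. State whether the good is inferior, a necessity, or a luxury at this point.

At P = 33.3, M = 16731: Q = 79.188.
Holding P constant, ∂Q/∂M = 25.5/M = 0.00152412.
η_M = (∂Q/∂M)·(M/Q) = 0.00152412 × (16731/79.188) = 0.322.
Since 0 < η < 1, this is a necessity.

0.322 (necessity)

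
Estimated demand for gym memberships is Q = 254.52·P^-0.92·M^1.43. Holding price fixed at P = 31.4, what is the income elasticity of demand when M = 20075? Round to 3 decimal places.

1.430

For a multiplicative demand Q = A·P^α·M^β, the income elasticity is β everywhere.
Here β = 1.43, so η = 1.430.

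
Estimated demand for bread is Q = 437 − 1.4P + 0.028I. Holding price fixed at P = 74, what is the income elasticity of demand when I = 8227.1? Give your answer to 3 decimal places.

At P = 74, I = 8227.1: Q = 563.759.
Holding P constant, ∂Q/∂I = 0.028.
η_I = (∂Q/∂I)·(I/Q) = 0.028 × (8227.1/563.759) = 0.409.

0.409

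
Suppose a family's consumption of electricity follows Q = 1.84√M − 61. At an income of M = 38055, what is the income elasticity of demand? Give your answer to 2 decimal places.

0.60

At M = 38055: Q = 297.942.
dQ/dM = 1.84/(2√M) = 0.00471609 at this income.
η = (dQ/dM)·(M/Q) = 0.00471609 × (38055/297.942) = 0.60.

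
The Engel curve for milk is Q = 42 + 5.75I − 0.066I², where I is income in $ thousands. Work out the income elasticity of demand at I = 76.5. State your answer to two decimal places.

-3.48

At I = 76.5: Q = 95.6265.
dQ/dI = 5.75 − 0.132I = -4.34800.
η = (dQ/dI)·(I/Q) = -4.34800 × (76.5/95.6265) = -3.48.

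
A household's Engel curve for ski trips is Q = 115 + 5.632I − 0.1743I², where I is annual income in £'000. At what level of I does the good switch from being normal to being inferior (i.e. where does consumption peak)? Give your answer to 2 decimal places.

16.16

dQ/dI = 5.632 − 0.3486I.
The good is inferior where dQ/dI < 0. Setting dQ/dI = 0 gives I = 5.632 / 0.3486 = 16.16.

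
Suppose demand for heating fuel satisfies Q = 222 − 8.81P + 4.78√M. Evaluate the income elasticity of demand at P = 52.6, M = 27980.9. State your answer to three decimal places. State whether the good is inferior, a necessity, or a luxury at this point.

0.716 (necessity)

At P = 52.6, M = 27980.9: Q = 558.168.
Holding P constant, ∂Q/∂M = 4.78/(2√M) = 0.0142879.
η_M = (∂Q/∂M)·(M/Q) = 0.0142879 × (27980.9/558.168) = 0.716.
Since 0 < η < 1, this is a necessity.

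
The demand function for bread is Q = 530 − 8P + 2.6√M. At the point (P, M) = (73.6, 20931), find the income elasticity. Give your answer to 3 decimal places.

At P = 73.6, M = 20931: Q = 317.356.
Holding P constant, ∂Q/∂M = 2.6/(2√M) = 0.00898563.
η_M = (∂Q/∂M)·(M/Q) = 0.00898563 × (20931/317.356) = 0.593.

0.593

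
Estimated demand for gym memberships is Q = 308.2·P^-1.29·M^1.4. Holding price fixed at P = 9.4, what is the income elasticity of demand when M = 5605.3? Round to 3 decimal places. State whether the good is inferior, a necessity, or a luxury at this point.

1.400 (luxury)

For a multiplicative demand Q = A·P^α·M^β, the income elasticity is β everywhere.
Here β = 1.4, so η = 1.400.
Since η > 1, this is a luxury.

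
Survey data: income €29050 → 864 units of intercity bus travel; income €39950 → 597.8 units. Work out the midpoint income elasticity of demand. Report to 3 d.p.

ΔQ = 597.8 − 864 = -266.2; midpoint Q̄ = (864 + 597.8)/2 = 730.9.
ΔI = 39950 − 29050 = 10900; midpoint Ī = (29050 + 39950)/2 = 34500.
η = (ΔQ/Q̄) ÷ (ΔI/Ī) = (-266.2/730.9) ÷ (10900/34500) = -1.153.

-1.153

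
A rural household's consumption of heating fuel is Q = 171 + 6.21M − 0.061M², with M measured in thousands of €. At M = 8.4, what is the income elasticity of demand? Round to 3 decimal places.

0.199

At M = 8.4: Q = 218.8598.
dQ/dM = 6.21 − 0.122M = 5.18520.
η = (dQ/dM)·(M/Q) = 5.18520 × (8.4/218.8598) = 0.199.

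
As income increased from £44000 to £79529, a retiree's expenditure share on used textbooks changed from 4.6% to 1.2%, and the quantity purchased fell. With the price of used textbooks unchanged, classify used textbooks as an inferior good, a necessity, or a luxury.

Quantity demanded falls as income rises, so η < 0.

inferior good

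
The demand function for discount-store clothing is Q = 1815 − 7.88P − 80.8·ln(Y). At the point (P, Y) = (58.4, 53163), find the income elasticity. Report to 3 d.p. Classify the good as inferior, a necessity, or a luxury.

At P = 58.4, Y = 53163: Q = 475.614.
Holding P constant, ∂Q/∂Y = -80.8/Y = -0.00151985.
η_Y = (∂Q/∂Y)·(Y/Q) = -0.00151985 × (53163/475.614) = -0.170.
Since η < 0, this is an inferior good.

-0.170 (inferior good)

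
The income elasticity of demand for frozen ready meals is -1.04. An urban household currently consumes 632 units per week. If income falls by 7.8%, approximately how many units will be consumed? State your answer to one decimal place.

%ΔQ ≈ η × %ΔI = -1.04 × (-7.8%) = 8.112%.
New Q ≈ 632 × (1 + 0.08112) = 683.3.

683.3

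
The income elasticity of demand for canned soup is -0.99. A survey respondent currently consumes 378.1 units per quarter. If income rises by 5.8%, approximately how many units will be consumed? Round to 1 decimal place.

%ΔQ ≈ η × %ΔI = -0.99 × 5.8% = -5.742%.
New Q ≈ 378.1 × (1 − 0.05742) = 356.4.

356.4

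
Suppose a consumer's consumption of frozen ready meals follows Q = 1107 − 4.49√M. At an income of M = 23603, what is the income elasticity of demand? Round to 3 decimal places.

At M = 23603: Q = 417.189.
dQ/dM = -4.49/(2√M) = -0.0146128 at this income.
η = (dQ/dM)·(M/Q) = -0.0146128 × (23603/417.189) = -0.827.

-0.827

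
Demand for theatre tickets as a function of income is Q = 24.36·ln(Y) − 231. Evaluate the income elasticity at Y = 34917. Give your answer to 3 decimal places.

1.023

At Y = 34917: Q = 23.823.
dQ/dY = 24.36/Y = 0.000697654 at this income.
η = (dQ/dY)·(Y/Q) = 0.000697654 × (34917/23.823) = 1.023.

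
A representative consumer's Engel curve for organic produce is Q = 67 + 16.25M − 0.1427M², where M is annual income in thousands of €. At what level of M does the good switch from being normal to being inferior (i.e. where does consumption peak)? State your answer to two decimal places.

dQ/dM = 16.25 − 0.2854M.
The good is inferior where dQ/dM < 0. Setting dQ/dM = 0 gives M = 16.25 / 0.2854 = 56.94.

56.94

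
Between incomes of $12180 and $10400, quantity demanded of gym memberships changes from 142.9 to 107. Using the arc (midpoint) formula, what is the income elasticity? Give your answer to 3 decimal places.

1.822

ΔQ = 107 − 142.9 = -35.9; midpoint Q̄ = (142.9 + 107)/2 = 124.95.
ΔI = 10400 − 12180 = -1780; midpoint Ī = (12180 + 10400)/2 = 11290.
η = (ΔQ/Q̄) ÷ (ΔI/Ī) = (-35.9/124.95) ÷ (-1780/11290) = 1.822.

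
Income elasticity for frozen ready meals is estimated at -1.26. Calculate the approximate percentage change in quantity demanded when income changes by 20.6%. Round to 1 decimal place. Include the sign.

-26.0%

%ΔQ ≈ η × %ΔI = -1.26 × 20.6% = -26.0%.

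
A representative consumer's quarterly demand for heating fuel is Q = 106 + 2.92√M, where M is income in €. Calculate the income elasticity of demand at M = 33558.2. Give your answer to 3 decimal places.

At M = 33558.2: Q = 640.912.
dQ/dM = 2.92/(2√M) = 0.00796991 at this income.
η = (dQ/dM)·(M/Q) = 0.00796991 × (33558.2/640.912) = 0.417.

0.417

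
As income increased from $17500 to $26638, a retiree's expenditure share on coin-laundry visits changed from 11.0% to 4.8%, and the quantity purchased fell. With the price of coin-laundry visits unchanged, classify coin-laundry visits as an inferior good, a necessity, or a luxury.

inferior good

Quantity demanded falls as income rises, so η < 0.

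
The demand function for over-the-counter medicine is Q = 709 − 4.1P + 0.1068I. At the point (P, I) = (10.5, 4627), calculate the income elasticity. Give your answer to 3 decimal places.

At P = 10.5, I = 4627: Q = 1160.114.
Holding P constant, ∂Q/∂I = 0.1068.
η_I = (∂Q/∂I)·(I/Q) = 0.1068 × (4627/1160.114) = 0.426.

0.426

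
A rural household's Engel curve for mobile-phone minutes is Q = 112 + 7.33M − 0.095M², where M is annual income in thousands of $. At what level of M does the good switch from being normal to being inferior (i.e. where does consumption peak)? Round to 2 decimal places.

dQ/dM = 7.33 − 0.19M.
The good is inferior where dQ/dM < 0. Setting dQ/dM = 0 gives M = 7.33 / 0.19 = 38.58.

38.58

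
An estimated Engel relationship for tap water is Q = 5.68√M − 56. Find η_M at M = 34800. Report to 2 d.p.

0.53

At M = 34800: Q = 1003.590.
dQ/dM = 5.68/(2√M) = 0.015224 at this income.
η = (dQ/dM)·(M/Q) = 0.015224 × (34800/1003.590) = 0.53.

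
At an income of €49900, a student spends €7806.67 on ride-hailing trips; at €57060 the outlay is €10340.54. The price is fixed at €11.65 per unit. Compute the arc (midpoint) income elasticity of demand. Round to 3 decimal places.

2.086

With a constant price, Q₁ = 7806.67/11.65 = 670.100 and Q₂ = 10340.54/11.65 = 887.600 (equivalently, work directly with expenditure since P cancels).
Midpoint %ΔQ = (10340.54 − 7806.67)/9073.61 = 0.27926; midpoint %ΔI = (57060 − 49900)/53480 = 0.13388.
η = 0.27926 / 0.13388 = 2.086.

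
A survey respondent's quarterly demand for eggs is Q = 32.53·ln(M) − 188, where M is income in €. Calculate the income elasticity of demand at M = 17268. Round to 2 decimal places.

At M = 17268: Q = 129.383.
dQ/dM = 32.53/M = 0.00188383 at this income.
η = (dQ/dM)·(M/Q) = 0.00188383 × (17268/129.383) = 0.25.

0.25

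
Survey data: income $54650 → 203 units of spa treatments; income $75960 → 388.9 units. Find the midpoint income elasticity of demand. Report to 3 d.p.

1.925

ΔQ = 388.9 − 203 = 185.9; midpoint Q̄ = (203 + 388.9)/2 = 295.95.
ΔI = 75960 − 54650 = 21310; midpoint Ī = (54650 + 75960)/2 = 65305.
η = (ΔQ/Q̄) ÷ (ΔI/Ī) = (185.9/295.95) ÷ (21310/65305) = 1.925.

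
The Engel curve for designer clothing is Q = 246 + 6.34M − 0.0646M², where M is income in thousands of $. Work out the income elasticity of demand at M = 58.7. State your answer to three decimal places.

At M = 58.7: Q = 395.5664.
dQ/dM = 6.34 − 0.1292M = -1.24404.
η = (dQ/dM)·(M/Q) = -1.24404 × (58.7/395.5664) = -0.185.

-0.185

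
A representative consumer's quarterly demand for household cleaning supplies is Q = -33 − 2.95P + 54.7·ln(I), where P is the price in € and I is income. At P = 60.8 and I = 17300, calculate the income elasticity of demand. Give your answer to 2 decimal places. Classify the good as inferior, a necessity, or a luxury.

At P = 60.8, I = 17300: Q = 321.428.
Holding P constant, ∂Q/∂I = 54.7/I = 0.00316185.
η_I = (∂Q/∂I)·(I/Q) = 0.00316185 × (17300/321.428) = 0.17.
Since 0 < η < 1, this is a necessity.

0.17 (necessity)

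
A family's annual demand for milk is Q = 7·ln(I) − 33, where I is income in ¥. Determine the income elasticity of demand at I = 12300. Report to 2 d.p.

At I = 12300: Q = 32.921.
dQ/dI = 7/I = 0.000569106 at this income.
η = (dQ/dI)·(I/Q) = 0.000569106 × (12300/32.921) = 0.21.

0.21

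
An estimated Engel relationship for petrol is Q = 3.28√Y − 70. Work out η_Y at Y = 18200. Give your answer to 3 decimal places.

0.594

At Y = 18200: Q = 372.496.
dQ/dY = 3.28/(2√Y) = 0.0121565 at this income.
η = (dQ/dY)·(Y/Q) = 0.0121565 × (18200/372.496) = 0.594.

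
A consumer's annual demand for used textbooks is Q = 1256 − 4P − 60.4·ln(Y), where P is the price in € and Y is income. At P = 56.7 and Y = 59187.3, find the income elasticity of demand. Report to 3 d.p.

-0.165

At P = 56.7, Y = 59187.3: Q = 365.497.
Holding P constant, ∂Q/∂Y = -60.4/Y = -0.00102049.
η_Y = (∂Q/∂Y)·(Y/Q) = -0.00102049 × (59187.3/365.497) = -0.165.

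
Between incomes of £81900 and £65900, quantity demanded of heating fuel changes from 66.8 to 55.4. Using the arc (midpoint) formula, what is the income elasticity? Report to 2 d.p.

ΔQ = 55.4 − 66.8 = -11.4; midpoint Q̄ = (66.8 + 55.4)/2 = 61.1.
ΔI = 65900 − 81900 = -16000; midpoint Ī = (81900 + 65900)/2 = 73900.
η = (ΔQ/Q̄) ÷ (ΔI/Ī) = (-11.4/61.1) ÷ (-16000/73900) = 0.86.

0.86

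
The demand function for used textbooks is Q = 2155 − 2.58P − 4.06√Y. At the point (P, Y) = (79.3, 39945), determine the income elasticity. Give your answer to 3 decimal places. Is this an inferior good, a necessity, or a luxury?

-0.356 (inferior good)

At P = 79.3, Y = 39945: Q = 1138.964.
Holding P constant, ∂Q/∂Y = -4.06/(2√Y) = -0.010157.
η_Y = (∂Q/∂Y)·(Y/Q) = -0.010157 × (39945/1138.964) = -0.356.
Since η < 0, this is an inferior good.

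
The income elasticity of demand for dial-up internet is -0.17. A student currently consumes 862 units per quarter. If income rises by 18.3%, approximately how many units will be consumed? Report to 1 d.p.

835.2

%ΔQ ≈ η × %ΔI = -0.17 × 18.3% = -3.111%.
New Q ≈ 862 × (1 − 0.03111) = 835.2.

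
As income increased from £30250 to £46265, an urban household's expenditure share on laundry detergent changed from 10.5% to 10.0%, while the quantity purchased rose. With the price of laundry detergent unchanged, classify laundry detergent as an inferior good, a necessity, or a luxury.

Quantity rises but the budget share falls as income rises, so 0 < η < 1.

necessity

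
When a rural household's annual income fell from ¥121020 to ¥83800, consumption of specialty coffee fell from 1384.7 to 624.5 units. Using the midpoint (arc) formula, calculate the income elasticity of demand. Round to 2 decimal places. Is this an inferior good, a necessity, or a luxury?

2.08 (luxury)

ΔQ = 624.5 − 1384.7 = -760.2; midpoint Q̄ = (1384.7 + 624.5)/2 = 1004.6.
ΔI = 83800 − 121020 = -37220; midpoint Ī = (121020 + 83800)/2 = 102410.
η = (ΔQ/Q̄) ÷ (ΔI/Ī) = (-760.2/1004.6) ÷ (-37220/102410) = 2.08.
η > 1 ⇒ luxury.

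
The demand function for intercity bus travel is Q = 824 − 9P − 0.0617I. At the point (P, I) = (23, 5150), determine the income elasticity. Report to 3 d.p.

-1.062

At P = 23, I = 5150: Q = 299.245.
Holding P constant, ∂Q/∂I = −0.0617.
η_I = (∂Q/∂I)·(I/Q) = -0.0617 × (5150/299.245) = -1.062.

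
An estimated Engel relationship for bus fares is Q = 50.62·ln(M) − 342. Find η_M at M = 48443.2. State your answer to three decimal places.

At M = 48443.2: Q = 204.096.
dQ/dM = 50.62/M = 0.00104494 at this income.
η = (dQ/dM)·(M/Q) = 0.00104494 × (48443.2/204.096) = 0.248.

0.248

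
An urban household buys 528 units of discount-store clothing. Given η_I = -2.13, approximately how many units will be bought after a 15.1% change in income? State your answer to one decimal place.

358.2

%ΔQ ≈ η × %ΔI = -2.13 × 15.1% = -32.163%.
New Q ≈ 528 × (1 − 0.32163) = 358.2.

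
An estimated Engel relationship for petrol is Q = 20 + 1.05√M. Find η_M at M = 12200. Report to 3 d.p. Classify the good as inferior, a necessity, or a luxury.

0.426 (necessity)

At M = 12200: Q = 135.976.
dQ/dM = 1.05/(2√M) = 0.00475313 at this income.
η = (dQ/dM)·(M/Q) = 0.00475313 × (12200/135.976) = 0.426.
Since 0 < η < 1, the good is a necessity.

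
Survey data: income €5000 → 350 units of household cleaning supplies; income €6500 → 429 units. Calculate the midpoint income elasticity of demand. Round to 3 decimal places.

ΔQ = 429 − 350 = 79; midpoint Q̄ = (350 + 429)/2 = 389.5.
ΔI = 6500 − 5000 = 1500; midpoint Ī = (5000 + 6500)/2 = 5750.
η = (ΔQ/Q̄) ÷ (ΔI/Ī) = (79/389.5) ÷ (1500/5750) = 0.777.

0.777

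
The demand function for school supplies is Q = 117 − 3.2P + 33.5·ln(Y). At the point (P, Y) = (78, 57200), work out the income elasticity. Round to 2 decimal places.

0.14

At P = 78, Y = 57200: Q = 234.369.
Holding P constant, ∂Q/∂Y = 33.5/Y = 0.000585664.
η_Y = (∂Q/∂Y)·(Y/Q) = 0.000585664 × (57200/234.369) = 0.14.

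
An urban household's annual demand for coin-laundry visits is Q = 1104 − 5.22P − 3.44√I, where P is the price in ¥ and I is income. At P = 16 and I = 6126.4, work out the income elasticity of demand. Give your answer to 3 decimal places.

At P = 16, I = 6126.4: Q = 751.227.
Holding P constant, ∂Q/∂I = -3.44/(2√I) = -0.0219748.
η_I = (∂Q/∂I)·(I/Q) = -0.0219748 × (6126.4/751.227) = -0.179.

-0.179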